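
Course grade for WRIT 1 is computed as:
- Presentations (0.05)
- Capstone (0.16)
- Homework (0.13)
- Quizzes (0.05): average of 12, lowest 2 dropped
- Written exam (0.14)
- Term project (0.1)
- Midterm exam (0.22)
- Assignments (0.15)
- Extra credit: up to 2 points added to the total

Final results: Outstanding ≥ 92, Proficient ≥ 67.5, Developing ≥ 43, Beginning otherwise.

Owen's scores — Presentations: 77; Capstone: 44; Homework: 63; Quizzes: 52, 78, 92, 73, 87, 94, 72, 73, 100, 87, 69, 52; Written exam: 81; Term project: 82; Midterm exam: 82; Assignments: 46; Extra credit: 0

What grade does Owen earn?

Quizzes: drop 52, 52 → average of remaining 10 = 825/10 = 82.5
Weighted total:
  Presentations 77 × 0.05 = 3.85
  Capstone 44 × 0.16 = 7.04
  Homework 63 × 0.13 = 8.19
  Quizzes 82.5 × 0.05 = 4.125
  Written exam 81 × 0.14 = 11.34
  Term project 82 × 0.1 = 8.2
  Midterm exam 82 × 0.22 = 18.04
  Assignments 46 × 0.15 = 6.9
Sum = 67.685
Extra credit: 67.685 + 0 = 67.685
67.685 is ≥ 67.5 and < 92 → Proficient

Proficient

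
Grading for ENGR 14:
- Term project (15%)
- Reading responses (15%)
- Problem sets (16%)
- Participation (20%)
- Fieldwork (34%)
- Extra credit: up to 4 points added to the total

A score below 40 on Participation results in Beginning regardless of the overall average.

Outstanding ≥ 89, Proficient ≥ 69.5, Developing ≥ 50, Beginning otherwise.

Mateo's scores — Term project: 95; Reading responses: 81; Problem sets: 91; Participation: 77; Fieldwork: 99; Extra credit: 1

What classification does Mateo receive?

Outstanding

Participation score 77 ≥ 40: minimum met.
Weighted total:
  Term project 95 × 0.15 = 14.25
  Reading responses 81 × 0.15 = 12.15
  Problem sets 91 × 0.16 = 14.56
  Participation 77 × 0.2 = 15.4
  Fieldwork 99 × 0.34 = 33.66
Sum = 90.02
Extra credit: 90.02 + 1 = 91.02
91.02 ≥ 89 → Outstanding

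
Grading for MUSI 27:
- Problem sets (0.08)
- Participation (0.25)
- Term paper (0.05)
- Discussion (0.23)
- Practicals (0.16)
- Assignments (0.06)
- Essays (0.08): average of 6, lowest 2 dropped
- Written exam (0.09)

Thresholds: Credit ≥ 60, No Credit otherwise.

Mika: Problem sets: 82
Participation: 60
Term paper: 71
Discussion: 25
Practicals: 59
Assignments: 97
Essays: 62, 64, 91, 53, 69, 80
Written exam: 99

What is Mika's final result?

Essays: drop 53, 62 → average of remaining 4 = 304/4 = 76
Weighted total:
  Problem sets 82 × 0.08 = 6.56
  Participation 60 × 0.25 = 15
  Term paper 71 × 0.05 = 3.55
  Discussion 25 × 0.23 = 5.75
  Practicals 59 × 0.16 = 9.44
  Assignments 97 × 0.06 = 5.82
  Essays 76 × 0.08 = 6.08
  Written exam 99 × 0.09 = 8.91
Sum = 61.11
61.11 ≥ 60 → Credit

Credit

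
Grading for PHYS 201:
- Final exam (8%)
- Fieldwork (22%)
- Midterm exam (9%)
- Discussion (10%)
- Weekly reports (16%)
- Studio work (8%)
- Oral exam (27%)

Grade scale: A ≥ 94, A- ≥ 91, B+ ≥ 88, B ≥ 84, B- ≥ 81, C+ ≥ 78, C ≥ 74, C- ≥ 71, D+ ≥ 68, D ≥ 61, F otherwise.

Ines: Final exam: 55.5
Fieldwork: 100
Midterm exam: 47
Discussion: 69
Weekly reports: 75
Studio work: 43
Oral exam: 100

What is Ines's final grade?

Weighted total:
  Final exam 55.5 × 0.08 = 4.44
  Fieldwork 100 × 0.22 = 22
  Midterm exam 47 × 0.09 = 4.23
  Discussion 69 × 0.1 = 6.9
  Weekly reports 75 × 0.16 = 12
  Studio work 43 × 0.08 = 3.44
  Oral exam 100 × 0.27 = 27
Sum = 80.01
80.01 is ≥ 78 and < 81 → C+

C+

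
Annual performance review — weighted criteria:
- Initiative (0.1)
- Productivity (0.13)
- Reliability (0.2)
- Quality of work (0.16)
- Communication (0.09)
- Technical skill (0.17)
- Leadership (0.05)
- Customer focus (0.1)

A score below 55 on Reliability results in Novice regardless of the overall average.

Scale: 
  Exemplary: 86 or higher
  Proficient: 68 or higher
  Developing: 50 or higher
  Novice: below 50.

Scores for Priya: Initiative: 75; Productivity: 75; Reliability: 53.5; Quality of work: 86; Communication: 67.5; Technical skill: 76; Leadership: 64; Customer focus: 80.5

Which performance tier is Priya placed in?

Novice

Reliability score 53.5 < 55: minimum not met.
Weighted total:
  Initiative 75 × 0.1 = 7.5
  Productivity 75 × 0.13 = 9.75
  Reliability 53.5 × 0.2 = 10.7
  Quality of work 86 × 0.16 = 13.76
  Communication 67.5 × 0.09 = 6.075
  Technical skill 76 × 0.17 = 12.92
  Leadership 64 × 0.05 = 3.2
  Customer focus 80.5 × 0.1 = 8.05
Sum = 71.955
Because the Reliability minimum was not met, the result is Novice.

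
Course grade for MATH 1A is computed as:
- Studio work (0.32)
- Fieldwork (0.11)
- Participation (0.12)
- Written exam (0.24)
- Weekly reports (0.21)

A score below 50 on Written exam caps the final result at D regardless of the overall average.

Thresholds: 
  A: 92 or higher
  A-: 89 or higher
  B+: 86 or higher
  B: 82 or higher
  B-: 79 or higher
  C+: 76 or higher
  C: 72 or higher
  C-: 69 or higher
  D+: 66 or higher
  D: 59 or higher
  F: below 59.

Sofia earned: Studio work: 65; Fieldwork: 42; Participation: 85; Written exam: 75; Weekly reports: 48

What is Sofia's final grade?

D

Written exam score 75 ≥ 50: minimum met.
Weighted total:
  Studio work 65 × 0.32 = 20.8
  Fieldwork 42 × 0.11 = 4.62
  Participation 85 × 0.12 = 10.2
  Written exam 75 × 0.24 = 18
  Weekly reports 48 × 0.21 = 10.08
Sum = 63.7
63.7 is ≥ 59 and < 66 → D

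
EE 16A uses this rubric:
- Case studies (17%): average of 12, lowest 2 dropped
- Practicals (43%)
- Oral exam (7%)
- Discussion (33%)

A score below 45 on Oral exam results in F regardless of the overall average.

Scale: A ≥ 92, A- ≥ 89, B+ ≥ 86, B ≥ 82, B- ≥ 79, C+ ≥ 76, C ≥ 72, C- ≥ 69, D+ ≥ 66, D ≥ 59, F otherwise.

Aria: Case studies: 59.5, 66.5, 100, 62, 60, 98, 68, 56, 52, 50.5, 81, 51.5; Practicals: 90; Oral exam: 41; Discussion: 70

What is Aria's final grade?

Case studies: drop 50.5, 51.5 → average of remaining 10 = 703/10 = 70.3
Oral exam score 41 < 45: minimum not met.
Weighted total:
  Case studies 70.3 × 0.17 = 11.951
  Practicals 90 × 0.43 = 38.7
  Oral exam 41 × 0.07 = 2.87
  Discussion 70 × 0.33 = 23.1
Sum = 76.621
Because the Oral exam minimum was not met, the result is F.

F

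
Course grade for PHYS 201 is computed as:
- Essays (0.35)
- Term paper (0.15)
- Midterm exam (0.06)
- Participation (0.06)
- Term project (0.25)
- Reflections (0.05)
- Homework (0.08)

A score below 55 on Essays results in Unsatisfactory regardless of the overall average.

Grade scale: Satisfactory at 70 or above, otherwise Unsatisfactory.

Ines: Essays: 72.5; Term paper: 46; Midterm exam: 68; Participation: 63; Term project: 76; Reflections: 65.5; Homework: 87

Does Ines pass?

Unsatisfactory

Essays score 72.5 ≥ 55: minimum met.
Weighted total:
  Essays 72.5 × 0.35 = 25.375
  Term paper 46 × 0.15 = 6.9
  Midterm exam 68 × 0.06 = 4.08
  Participation 63 × 0.06 = 3.78
  Term project 76 × 0.25 = 19
  Reflections 65.5 × 0.05 = 3.275
  Homework 87 × 0.08 = 6.96
Sum = 69.37
69.37 < 70 → Unsatisfactory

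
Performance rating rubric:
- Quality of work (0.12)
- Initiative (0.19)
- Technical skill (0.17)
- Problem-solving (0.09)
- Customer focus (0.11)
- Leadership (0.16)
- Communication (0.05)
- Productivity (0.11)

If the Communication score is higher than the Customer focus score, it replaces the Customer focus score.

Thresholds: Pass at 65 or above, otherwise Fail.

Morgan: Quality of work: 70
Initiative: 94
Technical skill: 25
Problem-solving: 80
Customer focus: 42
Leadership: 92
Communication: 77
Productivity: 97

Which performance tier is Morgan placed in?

Pass

Communication (77) > Customer focus (42), so Customer focus counts as 77.
Weighted total:
  Quality of work 70 × 0.12 = 8.4
  Initiative 94 × 0.19 = 17.86
  Technical skill 25 × 0.17 = 4.25
  Problem-solving 80 × 0.09 = 7.2
  Customer focus 77 × 0.11 = 8.47
  Leadership 92 × 0.16 = 14.72
  Communication 77 × 0.05 = 3.85
  Productivity 97 × 0.11 = 10.67
Sum = 75.42
75.42 ≥ 65 → Pass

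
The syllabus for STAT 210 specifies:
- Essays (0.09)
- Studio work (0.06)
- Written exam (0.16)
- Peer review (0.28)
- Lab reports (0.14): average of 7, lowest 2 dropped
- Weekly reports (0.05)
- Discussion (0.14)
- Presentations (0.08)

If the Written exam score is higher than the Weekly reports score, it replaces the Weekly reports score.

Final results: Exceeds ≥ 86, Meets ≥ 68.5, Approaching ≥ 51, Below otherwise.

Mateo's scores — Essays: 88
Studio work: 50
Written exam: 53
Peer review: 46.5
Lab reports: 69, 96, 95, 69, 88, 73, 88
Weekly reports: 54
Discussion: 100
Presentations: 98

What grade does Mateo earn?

Lab reports: drop 69, 69 → average of remaining 5 = 440/5 = 88
Written exam (53) ≤ Weekly reports (54), so Weekly reports stays at 54.
Weighted total:
  Essays 88 × 0.09 = 7.92
  Studio work 50 × 0.06 = 3
  Written exam 53 × 0.16 = 8.48
  Peer review 46.5 × 0.28 = 13.02
  Lab reports 88 × 0.14 = 12.32
  Weekly reports 54 × 0.05 = 2.7
  Discussion 100 × 0.14 = 14
  Presentations 98 × 0.08 = 7.84
Sum = 69.28
69.28 is ≥ 68.5 and < 86 → Meets

Meets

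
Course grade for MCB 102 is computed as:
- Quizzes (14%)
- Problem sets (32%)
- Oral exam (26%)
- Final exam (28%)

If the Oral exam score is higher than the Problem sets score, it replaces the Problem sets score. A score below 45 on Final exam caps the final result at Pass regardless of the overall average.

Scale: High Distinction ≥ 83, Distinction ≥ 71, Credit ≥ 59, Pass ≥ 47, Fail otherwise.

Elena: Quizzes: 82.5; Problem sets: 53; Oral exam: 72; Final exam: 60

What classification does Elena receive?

Oral exam (72) > Problem sets (53), so Problem sets counts as 72.
Final exam score 60 ≥ 45: minimum met.
Weighted total:
  Quizzes 82.5 × 0.14 = 11.55
  Problem sets 72 × 0.32 = 23.04
  Oral exam 72 × 0.26 = 18.72
  Final exam 60 × 0.28 = 16.8
Sum = 70.11
70.11 is ≥ 59 and < 71 → Credit

Credit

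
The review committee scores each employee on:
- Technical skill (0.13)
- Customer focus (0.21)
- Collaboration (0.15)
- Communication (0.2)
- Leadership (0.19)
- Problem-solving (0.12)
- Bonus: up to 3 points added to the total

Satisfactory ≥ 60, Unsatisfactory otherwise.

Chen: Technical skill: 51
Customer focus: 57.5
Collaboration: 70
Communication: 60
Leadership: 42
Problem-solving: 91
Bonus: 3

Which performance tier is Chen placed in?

Weighted total:
  Technical skill 51 × 0.13 = 6.63
  Customer focus 57.5 × 0.21 = 12.075
  Collaboration 70 × 0.15 = 10.5
  Communication 60 × 0.2 = 12
  Leadership 42 × 0.19 = 7.98
  Problem-solving 91 × 0.12 = 10.92
Sum = 60.105
Bonus: 60.105 + 3 = 63.105
63.105 ≥ 60 → Satisfactory

Satisfactory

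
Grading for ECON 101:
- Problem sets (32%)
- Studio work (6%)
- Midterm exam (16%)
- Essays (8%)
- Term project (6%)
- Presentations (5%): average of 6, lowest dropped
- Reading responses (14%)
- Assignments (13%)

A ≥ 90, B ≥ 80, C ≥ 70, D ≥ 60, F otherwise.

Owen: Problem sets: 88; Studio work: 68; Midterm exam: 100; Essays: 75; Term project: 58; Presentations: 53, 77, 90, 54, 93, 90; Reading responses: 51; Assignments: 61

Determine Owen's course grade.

Presentations: drop 53 → average of remaining 5 = 404/5 = 80.8
Weighted total:
  Problem sets 88 × 0.32 = 28.16
  Studio work 68 × 0.06 = 4.08
  Midterm exam 100 × 0.16 = 16
  Essays 75 × 0.08 = 6
  Term project 58 × 0.06 = 3.48
  Presentations 80.8 × 0.05 = 4.04
  Reading responses 51 × 0.14 = 7.14
  Assignments 61 × 0.13 = 7.93
Sum = 76.83
76.83 is ≥ 70 and < 80 → C

C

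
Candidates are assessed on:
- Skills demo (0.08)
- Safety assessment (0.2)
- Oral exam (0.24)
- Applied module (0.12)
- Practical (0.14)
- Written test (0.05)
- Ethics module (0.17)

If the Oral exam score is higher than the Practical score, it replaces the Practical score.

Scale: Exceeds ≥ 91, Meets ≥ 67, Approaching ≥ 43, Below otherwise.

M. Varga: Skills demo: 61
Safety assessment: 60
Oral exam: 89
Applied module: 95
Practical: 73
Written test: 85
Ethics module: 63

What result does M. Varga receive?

Oral exam (89) > Practical (73), so Practical counts as 89.
Weighted total:
  Skills demo 61 × 0.08 = 4.88
  Safety assessment 60 × 0.2 = 12
  Oral exam 89 × 0.24 = 21.36
  Applied module 95 × 0.12 = 11.4
  Practical 89 × 0.14 = 12.46
  Written test 85 × 0.05 = 4.25
  Ethics module 63 × 0.17 = 10.71
Sum = 77.06
77.06 is ≥ 67 and < 91 → Meets

Meets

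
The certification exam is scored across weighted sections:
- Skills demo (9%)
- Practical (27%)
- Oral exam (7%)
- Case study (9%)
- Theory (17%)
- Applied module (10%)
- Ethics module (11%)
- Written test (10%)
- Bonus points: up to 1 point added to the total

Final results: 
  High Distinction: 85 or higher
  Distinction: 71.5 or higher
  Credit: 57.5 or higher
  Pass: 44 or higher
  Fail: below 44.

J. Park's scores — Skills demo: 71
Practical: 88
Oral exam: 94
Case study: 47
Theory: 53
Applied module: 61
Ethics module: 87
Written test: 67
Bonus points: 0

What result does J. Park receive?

Distinction

Weighted total:
  Skills demo 71 × 0.09 = 6.39
  Practical 88 × 0.27 = 23.76
  Oral exam 94 × 0.07 = 6.58
  Case study 47 × 0.09 = 4.23
  Theory 53 × 0.17 = 9.01
  Applied module 61 × 0.1 = 6.1
  Ethics module 87 × 0.11 = 9.57
  Written test 67 × 0.1 = 6.7
Sum = 72.34
Bonus points: 72.34 + 0 = 72.34
72.34 is ≥ 71.5 and < 85 → Distinction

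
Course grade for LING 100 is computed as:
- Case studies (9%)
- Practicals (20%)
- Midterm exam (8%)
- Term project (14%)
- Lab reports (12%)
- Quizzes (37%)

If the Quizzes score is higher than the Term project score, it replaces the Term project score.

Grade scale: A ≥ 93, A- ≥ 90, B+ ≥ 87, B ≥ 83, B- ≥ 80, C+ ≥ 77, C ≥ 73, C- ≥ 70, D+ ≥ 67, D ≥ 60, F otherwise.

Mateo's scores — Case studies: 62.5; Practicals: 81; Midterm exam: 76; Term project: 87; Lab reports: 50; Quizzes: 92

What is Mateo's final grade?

B-

Quizzes (92) > Term project (87), so Term project counts as 92.
Weighted total:
  Case studies 62.5 × 0.09 = 5.625
  Practicals 81 × 0.2 = 16.2
  Midterm exam 76 × 0.08 = 6.08
  Term project 92 × 0.14 = 12.88
  Lab reports 50 × 0.12 = 6
  Quizzes 92 × 0.37 = 34.04
Sum = 80.825
80.825 is ≥ 80 and < 83 → B-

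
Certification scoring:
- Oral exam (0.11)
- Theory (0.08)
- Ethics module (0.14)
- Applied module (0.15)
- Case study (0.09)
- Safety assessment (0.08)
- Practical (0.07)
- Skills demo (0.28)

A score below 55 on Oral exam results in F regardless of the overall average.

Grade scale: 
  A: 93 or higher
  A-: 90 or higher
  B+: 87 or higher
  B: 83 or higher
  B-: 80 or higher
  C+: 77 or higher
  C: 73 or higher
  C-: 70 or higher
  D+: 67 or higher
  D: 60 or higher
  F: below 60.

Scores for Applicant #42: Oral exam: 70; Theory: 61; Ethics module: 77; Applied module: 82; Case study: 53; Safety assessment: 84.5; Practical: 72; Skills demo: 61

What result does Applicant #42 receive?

D+

Oral exam score 70 ≥ 55: minimum met.
Weighted total:
  Oral exam 70 × 0.11 = 7.7
  Theory 61 × 0.08 = 4.88
  Ethics module 77 × 0.14 = 10.78
  Applied module 82 × 0.15 = 12.3
  Case study 53 × 0.09 = 4.77
  Safety assessment 84.5 × 0.08 = 6.76
  Practical 72 × 0.07 = 5.04
  Skills demo 61 × 0.28 = 17.08
Sum = 69.31
69.31 is ≥ 67 and < 70 → D+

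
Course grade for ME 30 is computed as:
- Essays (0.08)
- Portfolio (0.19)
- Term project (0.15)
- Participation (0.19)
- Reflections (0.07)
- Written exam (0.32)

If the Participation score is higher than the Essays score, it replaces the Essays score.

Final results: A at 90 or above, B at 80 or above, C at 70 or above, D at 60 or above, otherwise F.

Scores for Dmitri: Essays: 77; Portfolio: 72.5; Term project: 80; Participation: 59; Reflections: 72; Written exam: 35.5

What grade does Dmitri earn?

Participation (59) ≤ Essays (77), so Essays stays at 77.
Weighted total:
  Essays 77 × 0.08 = 6.16
  Portfolio 72.5 × 0.19 = 13.775
  Term project 80 × 0.15 = 12
  Participation 59 × 0.19 = 11.21
  Reflections 72 × 0.07 = 5.04
  Written exam 35.5 × 0.32 = 11.36
Sum = 59.545
59.545 < 60 → F

F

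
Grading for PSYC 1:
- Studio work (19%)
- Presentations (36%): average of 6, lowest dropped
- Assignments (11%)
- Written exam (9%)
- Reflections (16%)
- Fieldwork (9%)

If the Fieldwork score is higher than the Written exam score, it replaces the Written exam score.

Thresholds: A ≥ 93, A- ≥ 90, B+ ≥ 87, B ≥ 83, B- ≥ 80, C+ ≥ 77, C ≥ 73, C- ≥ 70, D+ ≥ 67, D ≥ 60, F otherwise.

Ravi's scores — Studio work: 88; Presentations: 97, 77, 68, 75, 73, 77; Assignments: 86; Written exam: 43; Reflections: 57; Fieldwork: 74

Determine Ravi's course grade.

Presentations: drop 68 → average of remaining 5 = 399/5 = 79.8
Fieldwork (74) > Written exam (43), so Written exam counts as 74.
Weighted total:
  Studio work 88 × 0.19 = 16.72
  Presentations 79.8 × 0.36 = 28.728
  Assignments 86 × 0.11 = 9.46
  Written exam 74 × 0.09 = 6.66
  Reflections 57 × 0.16 = 9.12
  Fieldwork 74 × 0.09 = 6.66
Sum = 77.348
77.348 is ≥ 77 and < 80 → C+

C+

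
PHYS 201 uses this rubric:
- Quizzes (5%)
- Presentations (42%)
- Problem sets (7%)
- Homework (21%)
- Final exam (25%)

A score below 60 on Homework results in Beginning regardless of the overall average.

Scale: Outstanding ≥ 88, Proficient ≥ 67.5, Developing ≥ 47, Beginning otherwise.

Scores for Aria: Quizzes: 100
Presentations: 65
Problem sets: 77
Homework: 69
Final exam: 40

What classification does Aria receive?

Homework score 69 ≥ 60: minimum met.
Weighted total:
  Quizzes 100 × 0.05 = 5
  Presentations 65 × 0.42 = 27.3
  Problem sets 77 × 0.07 = 5.39
  Homework 69 × 0.21 = 14.49
  Final exam 40 × 0.25 = 10
Sum = 62.18
62.18 is ≥ 47 and < 67.5 → Developing

Developing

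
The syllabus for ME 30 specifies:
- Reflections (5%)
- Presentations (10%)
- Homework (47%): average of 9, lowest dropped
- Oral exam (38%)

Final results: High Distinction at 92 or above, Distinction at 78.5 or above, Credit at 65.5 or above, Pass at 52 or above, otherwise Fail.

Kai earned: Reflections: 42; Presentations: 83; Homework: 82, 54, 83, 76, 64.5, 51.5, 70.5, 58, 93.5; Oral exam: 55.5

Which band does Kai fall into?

Homework: drop 51.5 → average of remaining 8 = 581.5/8 = 72.6875
Weighted total:
  Reflections 42 × 0.05 = 2.1
  Presentations 83 × 0.1 = 8.3
  Homework 72.6875 × 0.47 = 34.163125
  Oral exam 55.5 × 0.38 = 21.09
Sum = 65.653125
65.653125 is ≥ 65.5 and < 78.5 → Credit

Credit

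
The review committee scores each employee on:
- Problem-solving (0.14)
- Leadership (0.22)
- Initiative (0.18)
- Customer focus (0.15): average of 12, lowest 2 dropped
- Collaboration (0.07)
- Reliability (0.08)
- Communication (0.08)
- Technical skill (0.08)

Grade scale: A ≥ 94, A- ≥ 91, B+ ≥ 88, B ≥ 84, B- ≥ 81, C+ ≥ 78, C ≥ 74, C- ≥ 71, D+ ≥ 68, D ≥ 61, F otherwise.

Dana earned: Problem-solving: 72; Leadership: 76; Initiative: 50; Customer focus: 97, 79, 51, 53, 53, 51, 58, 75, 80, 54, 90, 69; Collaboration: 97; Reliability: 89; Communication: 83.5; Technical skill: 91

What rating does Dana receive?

Customer focus: drop 51, 51 → average of remaining 10 = 708/10 = 70.8
Weighted total:
  Problem-solving 72 × 0.14 = 10.08
  Leadership 76 × 0.22 = 16.72
  Initiative 50 × 0.18 = 9
  Customer focus 70.8 × 0.15 = 10.62
  Collaboration 97 × 0.07 = 6.79
  Reliability 89 × 0.08 = 7.12
  Communication 83.5 × 0.08 = 6.68
  Technical skill 91 × 0.08 = 7.28
Sum = 74.29
74.29 is ≥ 74 and < 78 → C

C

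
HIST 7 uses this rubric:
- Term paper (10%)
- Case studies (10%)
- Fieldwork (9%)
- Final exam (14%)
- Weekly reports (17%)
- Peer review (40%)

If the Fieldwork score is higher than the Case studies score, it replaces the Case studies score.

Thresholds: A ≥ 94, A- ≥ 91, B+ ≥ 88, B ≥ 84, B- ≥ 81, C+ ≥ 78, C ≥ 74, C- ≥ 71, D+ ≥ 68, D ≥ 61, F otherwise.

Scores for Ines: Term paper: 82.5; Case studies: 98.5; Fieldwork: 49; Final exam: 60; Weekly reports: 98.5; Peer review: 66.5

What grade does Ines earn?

Fieldwork (49) ≤ Case studies (98.5), so Case studies stays at 98.5.
Weighted total:
  Term paper 82.5 × 0.1 = 8.25
  Case studies 98.5 × 0.1 = 9.85
  Fieldwork 49 × 0.09 = 4.41
  Final exam 60 × 0.14 = 8.4
  Weekly reports 98.5 × 0.17 = 16.745
  Peer review 66.5 × 0.4 = 26.6
Sum = 74.255
74.255 is ≥ 74 and < 78 → C

C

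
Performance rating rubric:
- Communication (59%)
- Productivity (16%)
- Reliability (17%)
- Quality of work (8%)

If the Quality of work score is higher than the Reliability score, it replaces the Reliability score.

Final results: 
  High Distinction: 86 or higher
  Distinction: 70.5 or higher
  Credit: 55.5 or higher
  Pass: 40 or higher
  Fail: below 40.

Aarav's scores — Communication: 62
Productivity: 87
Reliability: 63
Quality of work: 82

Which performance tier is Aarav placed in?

Quality of work (82) > Reliability (63), so Reliability counts as 82.
Weighted total:
  Communication 62 × 0.59 = 36.58
  Productivity 87 × 0.16 = 13.92
  Reliability 82 × 0.17 = 13.94
  Quality of work 82 × 0.08 = 6.56
Sum = 71
71 is ≥ 70.5 and < 86 → Distinction

Distinction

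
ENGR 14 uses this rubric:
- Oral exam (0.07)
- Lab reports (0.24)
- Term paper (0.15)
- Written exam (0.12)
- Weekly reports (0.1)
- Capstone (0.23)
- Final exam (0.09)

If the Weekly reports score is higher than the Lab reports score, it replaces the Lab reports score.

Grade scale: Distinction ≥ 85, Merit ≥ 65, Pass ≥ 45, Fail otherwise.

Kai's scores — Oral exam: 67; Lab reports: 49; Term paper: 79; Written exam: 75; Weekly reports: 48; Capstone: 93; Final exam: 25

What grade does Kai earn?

Merit

Weekly reports (48) ≤ Lab reports (49), so Lab reports stays at 49.
Weighted total:
  Oral exam 67 × 0.07 = 4.69
  Lab reports 49 × 0.24 = 11.76
  Term paper 79 × 0.15 = 11.85
  Written exam 75 × 0.12 = 9
  Weekly reports 48 × 0.1 = 4.8
  Capstone 93 × 0.23 = 21.39
  Final exam 25 × 0.09 = 2.25
Sum = 65.74
65.74 is ≥ 65 and < 85 → Merit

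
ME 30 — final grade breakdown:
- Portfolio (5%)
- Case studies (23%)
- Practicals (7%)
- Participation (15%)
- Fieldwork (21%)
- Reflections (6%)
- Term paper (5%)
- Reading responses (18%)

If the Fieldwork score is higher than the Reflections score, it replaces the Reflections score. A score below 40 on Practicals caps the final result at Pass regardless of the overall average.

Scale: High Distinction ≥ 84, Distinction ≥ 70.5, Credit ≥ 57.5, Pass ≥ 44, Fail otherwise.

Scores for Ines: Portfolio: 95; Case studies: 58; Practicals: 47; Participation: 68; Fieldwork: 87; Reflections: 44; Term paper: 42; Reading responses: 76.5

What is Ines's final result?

Fieldwork (87) > Reflections (44), so Reflections counts as 87.
Practicals score 47 ≥ 40: minimum met.
Weighted total:
  Portfolio 95 × 0.05 = 4.75
  Case studies 58 × 0.23 = 13.34
  Practicals 47 × 0.07 = 3.29
  Participation 68 × 0.15 = 10.2
  Fieldwork 87 × 0.21 = 18.27
  Reflections 87 × 0.06 = 5.22
  Term paper 42 × 0.05 = 2.1
  Reading responses 76.5 × 0.18 = 13.77
Sum = 70.94
70.94 is ≥ 70.5 and < 84 → Distinction

Distinction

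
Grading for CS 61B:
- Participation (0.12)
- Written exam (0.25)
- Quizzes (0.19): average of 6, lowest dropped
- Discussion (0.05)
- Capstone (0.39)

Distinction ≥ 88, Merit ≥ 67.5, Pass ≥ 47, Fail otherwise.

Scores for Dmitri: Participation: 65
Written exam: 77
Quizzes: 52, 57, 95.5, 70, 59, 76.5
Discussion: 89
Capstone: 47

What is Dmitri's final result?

Quizzes: drop 52 → average of remaining 5 = 358/5 = 71.6
Weighted total:
  Participation 65 × 0.12 = 7.8
  Written exam 77 × 0.25 = 19.25
  Quizzes 71.6 × 0.19 = 13.604
  Discussion 89 × 0.05 = 4.45
  Capstone 47 × 0.39 = 18.33
Sum = 63.434
63.434 is ≥ 47 and < 67.5 → Pass

Pass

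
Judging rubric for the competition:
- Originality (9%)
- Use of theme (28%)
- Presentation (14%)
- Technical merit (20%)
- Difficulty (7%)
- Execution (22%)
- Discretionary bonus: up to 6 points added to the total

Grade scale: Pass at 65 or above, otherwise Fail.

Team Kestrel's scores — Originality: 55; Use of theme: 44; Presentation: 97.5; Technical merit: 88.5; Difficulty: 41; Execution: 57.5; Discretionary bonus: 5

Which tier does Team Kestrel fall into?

Pass

Weighted total:
  Originality 55 × 0.09 = 4.95
  Use of theme 44 × 0.28 = 12.32
  Presentation 97.5 × 0.14 = 13.65
  Technical merit 88.5 × 0.2 = 17.7
  Difficulty 41 × 0.07 = 2.87
  Execution 57.5 × 0.22 = 12.65
Sum = 64.14
Discretionary bonus: 64.14 + 5 = 69.14
69.14 ≥ 65 → Pass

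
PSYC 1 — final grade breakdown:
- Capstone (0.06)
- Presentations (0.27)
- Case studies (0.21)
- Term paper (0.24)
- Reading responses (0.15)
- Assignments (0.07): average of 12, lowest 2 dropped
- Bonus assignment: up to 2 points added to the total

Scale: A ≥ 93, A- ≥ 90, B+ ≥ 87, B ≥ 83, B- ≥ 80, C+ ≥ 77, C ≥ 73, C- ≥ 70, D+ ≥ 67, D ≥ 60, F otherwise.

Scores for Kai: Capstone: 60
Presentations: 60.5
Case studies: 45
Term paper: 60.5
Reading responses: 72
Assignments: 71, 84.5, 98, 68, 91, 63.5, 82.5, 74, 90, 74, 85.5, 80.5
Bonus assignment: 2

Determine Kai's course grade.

Assignments: drop 63.5, 68 → average of remaining 10 = 831/10 = 83.1
Weighted total:
  Capstone 60 × 0.06 = 3.6
  Presentations 60.5 × 0.27 = 16.335
  Case studies 45 × 0.21 = 9.45
  Term paper 60.5 × 0.24 = 14.52
  Reading responses 72 × 0.15 = 10.8
  Assignments 83.1 × 0.07 = 5.817
Sum = 60.522
Bonus assignment: 60.522 + 2 = 62.522
62.522 is ≥ 60 and < 67 → D

D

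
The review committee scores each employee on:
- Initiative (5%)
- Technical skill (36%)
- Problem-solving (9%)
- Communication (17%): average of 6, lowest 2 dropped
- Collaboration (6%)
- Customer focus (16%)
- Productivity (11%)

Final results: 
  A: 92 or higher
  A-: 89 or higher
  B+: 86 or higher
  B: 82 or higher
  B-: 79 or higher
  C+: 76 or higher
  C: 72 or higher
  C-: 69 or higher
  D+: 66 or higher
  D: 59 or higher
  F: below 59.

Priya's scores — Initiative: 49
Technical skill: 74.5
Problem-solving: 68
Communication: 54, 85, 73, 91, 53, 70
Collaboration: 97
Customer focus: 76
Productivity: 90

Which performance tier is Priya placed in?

Communication: drop 53, 54 → average of remaining 4 = 319/4 = 79.75
Weighted total:
  Initiative 49 × 0.05 = 2.45
  Technical skill 74.5 × 0.36 = 26.82
  Problem-solving 68 × 0.09 = 6.12
  Communication 79.75 × 0.17 = 13.5575
  Collaboration 97 × 0.06 = 5.82
  Customer focus 76 × 0.16 = 12.16
  Productivity 90 × 0.11 = 9.9
Sum = 76.8275
76.8275 is ≥ 76 and < 79 → C+

C+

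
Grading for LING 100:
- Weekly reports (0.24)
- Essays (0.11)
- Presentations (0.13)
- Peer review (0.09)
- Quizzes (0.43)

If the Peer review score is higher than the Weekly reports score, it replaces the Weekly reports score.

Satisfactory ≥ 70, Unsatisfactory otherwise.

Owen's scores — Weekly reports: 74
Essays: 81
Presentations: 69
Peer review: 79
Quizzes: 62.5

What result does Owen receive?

Satisfactory

Peer review (79) > Weekly reports (74), so Weekly reports counts as 79.
Weighted total:
  Weekly reports 79 × 0.24 = 18.96
  Essays 81 × 0.11 = 8.91
  Presentations 69 × 0.13 = 8.97
  Peer review 79 × 0.09 = 7.11
  Quizzes 62.5 × 0.43 = 26.875
Sum = 70.825
70.825 ≥ 70 → Satisfactory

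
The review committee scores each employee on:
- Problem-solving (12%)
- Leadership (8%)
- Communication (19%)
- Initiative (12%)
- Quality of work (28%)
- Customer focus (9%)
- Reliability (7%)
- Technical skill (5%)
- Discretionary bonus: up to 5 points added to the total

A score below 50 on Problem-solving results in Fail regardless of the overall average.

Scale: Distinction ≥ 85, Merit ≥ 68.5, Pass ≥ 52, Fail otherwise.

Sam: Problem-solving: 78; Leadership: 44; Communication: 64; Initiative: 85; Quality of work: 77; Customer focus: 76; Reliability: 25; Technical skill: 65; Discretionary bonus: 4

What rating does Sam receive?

Problem-solving score 78 ≥ 50: minimum met.
Weighted total:
  Problem-solving 78 × 0.12 = 9.36
  Leadership 44 × 0.08 = 3.52
  Communication 64 × 0.19 = 12.16
  Initiative 85 × 0.12 = 10.2
  Quality of work 77 × 0.28 = 21.56
  Customer focus 76 × 0.09 = 6.84
  Reliability 25 × 0.07 = 1.75
  Technical skill 65 × 0.05 = 3.25
Sum = 68.64
Discretionary bonus: 68.64 + 4 = 72.64
72.64 is ≥ 68.5 and < 85 → Merit

Merit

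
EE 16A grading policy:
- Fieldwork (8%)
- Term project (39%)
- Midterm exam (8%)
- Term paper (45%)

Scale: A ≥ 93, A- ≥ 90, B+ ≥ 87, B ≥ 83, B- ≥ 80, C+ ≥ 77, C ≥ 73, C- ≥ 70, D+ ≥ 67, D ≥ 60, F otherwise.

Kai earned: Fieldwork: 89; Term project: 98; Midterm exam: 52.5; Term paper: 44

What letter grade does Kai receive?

Weighted total:
  Fieldwork 89 × 0.08 = 7.12
  Term project 98 × 0.39 = 38.22
  Midterm exam 52.5 × 0.08 = 4.2
  Term paper 44 × 0.45 = 19.8
Sum = 69.34
69.34 is ≥ 67 and < 70 → D+

D+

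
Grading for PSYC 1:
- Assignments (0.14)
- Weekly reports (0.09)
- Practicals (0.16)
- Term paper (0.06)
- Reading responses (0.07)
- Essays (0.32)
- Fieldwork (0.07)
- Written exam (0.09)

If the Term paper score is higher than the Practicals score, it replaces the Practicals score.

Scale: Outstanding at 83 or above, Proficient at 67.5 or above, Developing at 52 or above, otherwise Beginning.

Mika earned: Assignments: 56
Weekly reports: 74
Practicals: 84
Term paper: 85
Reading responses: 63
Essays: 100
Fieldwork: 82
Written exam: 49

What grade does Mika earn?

Term paper (85) > Practicals (84), so Practicals counts as 85.
Weighted total:
  Assignments 56 × 0.14 = 7.84
  Weekly reports 74 × 0.09 = 6.66
  Practicals 85 × 0.16 = 13.6
  Term paper 85 × 0.06 = 5.1
  Reading responses 63 × 0.07 = 4.41
  Essays 100 × 0.32 = 32
  Fieldwork 82 × 0.07 = 5.74
  Written exam 49 × 0.09 = 4.41
Sum = 79.76
79.76 is ≥ 67.5 and < 83 → Proficient

Proficient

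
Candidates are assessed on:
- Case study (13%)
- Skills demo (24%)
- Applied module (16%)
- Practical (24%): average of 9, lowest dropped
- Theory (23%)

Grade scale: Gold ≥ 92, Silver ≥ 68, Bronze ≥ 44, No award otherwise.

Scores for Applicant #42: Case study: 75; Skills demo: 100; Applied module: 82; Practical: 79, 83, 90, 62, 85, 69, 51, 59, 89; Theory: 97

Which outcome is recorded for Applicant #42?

Silver

Practical: drop 51 → average of remaining 8 = 616/8 = 77
Weighted total:
  Case study 75 × 0.13 = 9.75
  Skills demo 100 × 0.24 = 24
  Applied module 82 × 0.16 = 13.12
  Practical 77 × 0.24 = 18.48
  Theory 97 × 0.23 = 22.31
Sum = 87.66
87.66 is ≥ 68 and < 92 → Silver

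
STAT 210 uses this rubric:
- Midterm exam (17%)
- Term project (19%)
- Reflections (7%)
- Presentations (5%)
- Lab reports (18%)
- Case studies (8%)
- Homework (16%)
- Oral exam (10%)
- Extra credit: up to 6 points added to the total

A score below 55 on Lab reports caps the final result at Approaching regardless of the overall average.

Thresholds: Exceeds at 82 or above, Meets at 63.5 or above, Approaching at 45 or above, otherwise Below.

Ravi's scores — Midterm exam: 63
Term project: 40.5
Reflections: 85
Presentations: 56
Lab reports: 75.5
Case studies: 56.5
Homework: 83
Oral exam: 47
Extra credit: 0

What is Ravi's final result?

Approaching

Lab reports score 75.5 ≥ 55: minimum met.
Weighted total:
  Midterm exam 63 × 0.17 = 10.71
  Term project 40.5 × 0.19 = 7.695
  Reflections 85 × 0.07 = 5.95
  Presentations 56 × 0.05 = 2.8
  Lab reports 75.5 × 0.18 = 13.59
  Case studies 56.5 × 0.08 = 4.52
  Homework 83 × 0.16 = 13.28
  Oral exam 47 × 0.1 = 4.7
Sum = 63.245
Extra credit: 63.245 + 0 = 63.245
63.245 is ≥ 45 and < 63.5 → Approaching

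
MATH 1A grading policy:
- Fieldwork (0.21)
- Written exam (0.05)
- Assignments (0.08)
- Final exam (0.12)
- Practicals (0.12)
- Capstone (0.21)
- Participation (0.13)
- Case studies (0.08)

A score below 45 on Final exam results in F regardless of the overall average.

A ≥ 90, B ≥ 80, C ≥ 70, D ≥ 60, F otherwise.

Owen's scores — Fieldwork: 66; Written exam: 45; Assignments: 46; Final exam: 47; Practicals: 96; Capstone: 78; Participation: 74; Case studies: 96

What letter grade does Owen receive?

C

Final exam score 47 ≥ 45: minimum met.
Weighted total:
  Fieldwork 66 × 0.21 = 13.86
  Written exam 45 × 0.05 = 2.25
  Assignments 46 × 0.08 = 3.68
  Final exam 47 × 0.12 = 5.64
  Practicals 96 × 0.12 = 11.52
  Capstone 78 × 0.21 = 16.38
  Participation 74 × 0.13 = 9.62
  Case studies 96 × 0.08 = 7.68
Sum = 70.63
70.63 is ≥ 70 and < 80 → C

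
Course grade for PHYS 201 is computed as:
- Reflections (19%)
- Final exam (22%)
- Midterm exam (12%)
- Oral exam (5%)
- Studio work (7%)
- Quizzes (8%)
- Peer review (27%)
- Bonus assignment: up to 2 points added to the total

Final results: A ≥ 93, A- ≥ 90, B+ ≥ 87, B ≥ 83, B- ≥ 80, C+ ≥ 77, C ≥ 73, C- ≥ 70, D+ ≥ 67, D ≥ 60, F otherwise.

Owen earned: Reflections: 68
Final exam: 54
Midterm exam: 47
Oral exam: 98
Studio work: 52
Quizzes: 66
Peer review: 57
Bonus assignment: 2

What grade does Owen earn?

D

Weighted total:
  Reflections 68 × 0.19 = 12.92
  Final exam 54 × 0.22 = 11.88
  Midterm exam 47 × 0.12 = 5.64
  Oral exam 98 × 0.05 = 4.9
  Studio work 52 × 0.07 = 3.64
  Quizzes 66 × 0.08 = 5.28
  Peer review 57 × 0.27 = 15.39
Sum = 59.65
Bonus assignment: 59.65 + 2 = 61.65
61.65 is ≥ 60 and < 67 → D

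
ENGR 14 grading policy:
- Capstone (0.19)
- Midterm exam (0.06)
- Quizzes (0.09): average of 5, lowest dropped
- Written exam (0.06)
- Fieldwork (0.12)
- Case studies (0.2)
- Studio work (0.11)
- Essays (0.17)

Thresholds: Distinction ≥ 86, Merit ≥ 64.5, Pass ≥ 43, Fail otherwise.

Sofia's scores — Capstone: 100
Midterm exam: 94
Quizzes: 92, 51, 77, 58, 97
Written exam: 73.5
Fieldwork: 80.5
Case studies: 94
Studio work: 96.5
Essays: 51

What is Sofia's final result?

Merit

Quizzes: drop 51 → average of remaining 4 = 324/4 = 81
Weighted total:
  Capstone 100 × 0.19 = 19
  Midterm exam 94 × 0.06 = 5.64
  Quizzes 81 × 0.09 = 7.29
  Written exam 73.5 × 0.06 = 4.41
  Fieldwork 80.5 × 0.12 = 9.66
  Case studies 94 × 0.2 = 18.8
  Studio work 96.5 × 0.11 = 10.615
  Essays 51 × 0.17 = 8.67
Sum = 84.085
84.085 is ≥ 64.5 and < 86 → Merit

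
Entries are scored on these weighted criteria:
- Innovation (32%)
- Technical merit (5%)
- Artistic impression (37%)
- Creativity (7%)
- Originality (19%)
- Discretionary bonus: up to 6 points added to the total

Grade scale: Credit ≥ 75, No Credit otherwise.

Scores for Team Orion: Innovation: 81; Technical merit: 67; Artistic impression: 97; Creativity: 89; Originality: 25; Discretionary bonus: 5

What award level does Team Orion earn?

Credit

Weighted total:
  Innovation 81 × 0.32 = 25.92
  Technical merit 67 × 0.05 = 3.35
  Artistic impression 97 × 0.37 = 35.89
  Creativity 89 × 0.07 = 6.23
  Originality 25 × 0.19 = 4.75
Sum = 76.14
Discretionary bonus: 76.14 + 5 = 81.14
81.14 ≥ 75 → Credit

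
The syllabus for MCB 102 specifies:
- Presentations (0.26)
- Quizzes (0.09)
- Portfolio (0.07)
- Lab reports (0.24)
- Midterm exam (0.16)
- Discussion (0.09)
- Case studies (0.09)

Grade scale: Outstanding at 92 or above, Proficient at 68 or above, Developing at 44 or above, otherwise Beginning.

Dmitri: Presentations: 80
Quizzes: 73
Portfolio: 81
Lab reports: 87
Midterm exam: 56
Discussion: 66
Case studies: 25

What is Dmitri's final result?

Weighted total:
  Presentations 80 × 0.26 = 20.8
  Quizzes 73 × 0.09 = 6.57
  Portfolio 81 × 0.07 = 5.67
  Lab reports 87 × 0.24 = 20.88
  Midterm exam 56 × 0.16 = 8.96
  Discussion 66 × 0.09 = 5.94
  Case studies 25 × 0.09 = 2.25
Sum = 71.07
71.07 is ≥ 68 and < 92 → Proficient

Proficient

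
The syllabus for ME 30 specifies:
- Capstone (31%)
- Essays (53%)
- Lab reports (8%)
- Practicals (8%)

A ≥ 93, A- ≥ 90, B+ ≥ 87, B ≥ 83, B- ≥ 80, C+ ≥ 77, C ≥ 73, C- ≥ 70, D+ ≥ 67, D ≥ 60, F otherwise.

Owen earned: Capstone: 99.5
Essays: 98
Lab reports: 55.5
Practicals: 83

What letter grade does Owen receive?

A

Weighted total:
  Capstone 99.5 × 0.31 = 30.845
  Essays 98 × 0.53 = 51.94
  Lab reports 55.5 × 0.08 = 4.44
  Practicals 83 × 0.08 = 6.64
Sum = 93.865
93.865 ≥ 93 → A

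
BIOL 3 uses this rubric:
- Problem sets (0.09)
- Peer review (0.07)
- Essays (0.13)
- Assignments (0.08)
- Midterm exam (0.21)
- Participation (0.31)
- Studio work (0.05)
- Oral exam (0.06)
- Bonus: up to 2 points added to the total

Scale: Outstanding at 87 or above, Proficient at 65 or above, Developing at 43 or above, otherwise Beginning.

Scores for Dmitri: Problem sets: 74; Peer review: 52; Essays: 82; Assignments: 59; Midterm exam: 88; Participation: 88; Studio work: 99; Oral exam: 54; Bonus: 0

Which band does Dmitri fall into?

Proficient

Weighted total:
  Problem sets 74 × 0.09 = 6.66
  Peer review 52 × 0.07 = 3.64
  Essays 82 × 0.13 = 10.66
  Assignments 59 × 0.08 = 4.72
  Midterm exam 88 × 0.21 = 18.48
  Participation 88 × 0.31 = 27.28
  Studio work 99 × 0.05 = 4.95
  Oral exam 54 × 0.06 = 3.24
Sum = 79.63
Bonus: 79.63 + 0 = 79.63
79.63 is ≥ 65 and < 87 → Proficient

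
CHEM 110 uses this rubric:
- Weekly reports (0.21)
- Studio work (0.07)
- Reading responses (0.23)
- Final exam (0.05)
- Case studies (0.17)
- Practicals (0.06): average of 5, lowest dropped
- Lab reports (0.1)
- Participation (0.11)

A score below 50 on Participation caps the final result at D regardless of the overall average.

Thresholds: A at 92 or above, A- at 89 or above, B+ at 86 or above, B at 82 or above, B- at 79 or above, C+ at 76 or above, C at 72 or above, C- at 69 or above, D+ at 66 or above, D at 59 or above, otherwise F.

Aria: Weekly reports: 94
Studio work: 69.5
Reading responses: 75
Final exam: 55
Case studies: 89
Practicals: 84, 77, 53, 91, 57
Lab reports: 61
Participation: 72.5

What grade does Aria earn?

C+

Practicals: drop 53 → average of remaining 4 = 309/4 = 77.25
Participation score 72.5 ≥ 50: minimum met.
Weighted total:
  Weekly reports 94 × 0.21 = 19.74
  Studio work 69.5 × 0.07 = 4.865
  Reading responses 75 × 0.23 = 17.25
  Final exam 55 × 0.05 = 2.75
  Case studies 89 × 0.17 = 15.13
  Practicals 77.25 × 0.06 = 4.635
  Lab reports 61 × 0.1 = 6.1
  Participation 72.5 × 0.11 = 7.975
Sum = 78.445
78.445 is ≥ 76 and < 79 → C+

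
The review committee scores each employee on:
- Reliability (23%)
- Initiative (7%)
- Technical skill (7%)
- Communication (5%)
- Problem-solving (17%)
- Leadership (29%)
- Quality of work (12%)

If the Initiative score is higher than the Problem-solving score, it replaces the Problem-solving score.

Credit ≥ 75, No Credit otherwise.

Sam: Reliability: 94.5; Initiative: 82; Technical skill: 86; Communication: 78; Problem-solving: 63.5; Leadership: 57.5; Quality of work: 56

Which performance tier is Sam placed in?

No Credit

Initiative (82) > Problem-solving (63.5), so Problem-solving counts as 82.
Weighted total:
  Reliability 94.5 × 0.23 = 21.735
  Initiative 82 × 0.07 = 5.74
  Technical skill 86 × 0.07 = 6.02
  Communication 78 × 0.05 = 3.9
  Problem-solving 82 × 0.17 = 13.94
  Leadership 57.5 × 0.29 = 16.675
  Quality of work 56 × 0.12 = 6.72
Sum = 74.73
74.73 < 75 → No Credit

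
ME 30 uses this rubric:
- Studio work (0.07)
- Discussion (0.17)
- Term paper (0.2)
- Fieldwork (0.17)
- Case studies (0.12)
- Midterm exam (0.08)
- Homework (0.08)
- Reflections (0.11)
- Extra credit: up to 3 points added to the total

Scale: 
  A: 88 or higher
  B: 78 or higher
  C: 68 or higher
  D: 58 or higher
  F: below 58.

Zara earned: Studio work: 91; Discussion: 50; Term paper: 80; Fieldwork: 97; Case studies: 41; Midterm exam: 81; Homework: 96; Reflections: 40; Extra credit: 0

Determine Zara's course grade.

C

Weighted total:
  Studio work 91 × 0.07 = 6.37
  Discussion 50 × 0.17 = 8.5
  Term paper 80 × 0.2 = 16
  Fieldwork 97 × 0.17 = 16.49
  Case studies 41 × 0.12 = 4.92
  Midterm exam 81 × 0.08 = 6.48
  Homework 96 × 0.08 = 7.68
  Reflections 40 × 0.11 = 4.4
Sum = 70.84
Extra credit: 70.84 + 0 = 70.84
70.84 is ≥ 68 and < 78 → C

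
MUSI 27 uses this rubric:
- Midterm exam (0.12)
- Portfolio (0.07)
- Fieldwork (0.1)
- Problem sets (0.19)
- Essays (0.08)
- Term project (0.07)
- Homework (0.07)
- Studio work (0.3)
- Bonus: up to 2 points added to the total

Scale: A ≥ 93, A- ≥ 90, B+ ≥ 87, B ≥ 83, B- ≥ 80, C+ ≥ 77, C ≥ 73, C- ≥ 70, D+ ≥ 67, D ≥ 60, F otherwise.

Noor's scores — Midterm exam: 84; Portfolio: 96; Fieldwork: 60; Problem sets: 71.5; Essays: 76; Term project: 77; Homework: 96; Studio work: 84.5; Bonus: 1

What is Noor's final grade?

Weighted total:
  Midterm exam 84 × 0.12 = 10.08
  Portfolio 96 × 0.07 = 6.72
  Fieldwork 60 × 0.1 = 6
  Problem sets 71.5 × 0.19 = 13.585
  Essays 76 × 0.08 = 6.08
  Term project 77 × 0.07 = 5.39
  Homework 96 × 0.07 = 6.72
  Studio work 84.5 × 0.3 = 25.35
Sum = 79.925
Bonus: 79.925 + 1 = 80.925
80.925 is ≥ 80 and < 83 → B-

B-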